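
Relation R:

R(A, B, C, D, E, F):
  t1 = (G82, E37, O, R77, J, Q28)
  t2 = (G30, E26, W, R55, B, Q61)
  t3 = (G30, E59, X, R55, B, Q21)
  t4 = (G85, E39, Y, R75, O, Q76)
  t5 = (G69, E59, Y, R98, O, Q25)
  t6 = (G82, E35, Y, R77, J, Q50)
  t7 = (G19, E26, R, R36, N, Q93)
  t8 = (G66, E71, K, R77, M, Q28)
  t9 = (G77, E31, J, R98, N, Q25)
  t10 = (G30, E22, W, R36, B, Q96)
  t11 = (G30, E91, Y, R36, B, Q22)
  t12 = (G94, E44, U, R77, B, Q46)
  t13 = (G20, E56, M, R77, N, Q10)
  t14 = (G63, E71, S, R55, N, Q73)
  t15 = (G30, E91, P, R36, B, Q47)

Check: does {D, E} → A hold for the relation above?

(D=R77, E=J): rows 1, 6 → A = G82, G82 ✓
(D=R55, E=B): rows 2, 3 → A = G30, G30 ✓
(D=R75, E=O): row 4 → A = G85 ✓
(D=R98, E=O): row 5 → A = G69 ✓
(D=R36, E=N): row 7 → A = G19 ✓
(D=R77, E=M): row 8 → A = G66 ✓
(D=R98, E=N): row 9 → A = G77 ✓
(D=R36, E=B): rows 10, 11, 15 → A = G30, G30, G30 ✓
(D=R77, E=B): row 12 → A = G94 ✓
(D=R77, E=N): row 13 → A = G20 ✓
(D=R55, E=N): row 14 → A = G63 ✓
Every {D, E} value is associated with a single A value, so {D, E} → A holds.

Yes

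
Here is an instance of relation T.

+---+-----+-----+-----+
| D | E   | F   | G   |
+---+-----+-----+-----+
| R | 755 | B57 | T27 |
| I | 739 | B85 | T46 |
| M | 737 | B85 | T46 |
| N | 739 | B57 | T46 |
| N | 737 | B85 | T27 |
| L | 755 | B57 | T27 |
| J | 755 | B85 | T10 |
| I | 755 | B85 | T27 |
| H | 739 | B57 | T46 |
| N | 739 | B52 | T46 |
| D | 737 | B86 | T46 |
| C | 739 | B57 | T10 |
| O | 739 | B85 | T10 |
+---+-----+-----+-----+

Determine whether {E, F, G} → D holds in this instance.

(E=755, F=B57, G=T27): 2 rows → D takes values {R, L} — violation
(E=739, F=B85, G=T46): 1 row → D = I ✓
(E=737, F=B85, G=T46): 1 row → D = M ✓
(E=739, F=B57, G=T46): 2 rows → D takes values {N, H} — violation
(E=737, F=B85, G=T27): 1 row → D = N ✓
(E=755, F=B85, G=T10): 1 row → D = J ✓
(E=755, F=B85, G=T27): 1 row → D = I ✓
(E=739, F=B52, G=T46): 1 row → D = N ✓
(E=737, F=B86, G=T46): 1 row → D = D ✓
(E=739, F=B57, G=T10): 1 row → D = C ✓
(E=739, F=B85, G=T10): 1 row → D = O ✓
Two rows agree on {E, F, G} but differ on D, so {E, F, G} → D does not hold.

No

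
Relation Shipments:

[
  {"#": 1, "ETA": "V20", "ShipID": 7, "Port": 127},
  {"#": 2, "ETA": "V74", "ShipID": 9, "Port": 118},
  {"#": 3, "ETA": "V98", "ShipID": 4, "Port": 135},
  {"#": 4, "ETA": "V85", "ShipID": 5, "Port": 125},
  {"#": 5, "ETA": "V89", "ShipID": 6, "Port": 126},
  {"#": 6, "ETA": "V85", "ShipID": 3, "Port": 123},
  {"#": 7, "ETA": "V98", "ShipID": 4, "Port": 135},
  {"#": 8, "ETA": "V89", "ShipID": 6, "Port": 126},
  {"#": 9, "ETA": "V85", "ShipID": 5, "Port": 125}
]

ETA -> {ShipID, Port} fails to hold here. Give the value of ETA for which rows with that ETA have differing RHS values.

ETA=V20: row 1 → {ShipID,Port} = (7, 127) ✓
ETA=V74: row 2 → {ShipID,Port} = (9, 118) ✓
ETA=V98: rows 3, 7 → {ShipID,Port} = (4, 135), (4, 135) ✓
ETA=V85: rows 4, 6, 9 → {ShipID,Port} takes values {(5, 125), (3, 123)} — violation
ETA=V89: rows 5, 8 → {ShipID,Port} = (6, 126), (6, 126) ✓
The only ETA value with inconsistent RHS is ETA=V85.

V85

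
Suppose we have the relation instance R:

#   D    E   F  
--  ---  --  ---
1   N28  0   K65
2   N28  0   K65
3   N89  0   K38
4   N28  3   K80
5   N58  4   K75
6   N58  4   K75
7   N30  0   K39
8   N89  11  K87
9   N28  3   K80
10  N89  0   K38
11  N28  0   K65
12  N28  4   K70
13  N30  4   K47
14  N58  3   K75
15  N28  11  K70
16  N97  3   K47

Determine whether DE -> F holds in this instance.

Yes

(D=N28, E=0): rows 1, 2, 11 → F = K65, K65, K65 ✓
(D=N89, E=0): rows 3, 10 → F = K38, K38 ✓
(D=N28, E=3): rows 4, 9 → F = K80, K80 ✓
(D=N58, E=4): rows 5, 6 → F = K75, K75 ✓
(D=N30, E=0): row 7 → F = K39 ✓
(D=N89, E=11): row 8 → F = K87 ✓
(D=N28, E=4): row 12 → F = K70 ✓
(D=N30, E=4): row 13 → F = K47 ✓
(D=N58, E=3): row 14 → F = K75 ✓
(D=N28, E=11): row 15 → F = K70 ✓
(D=N97, E=3): row 16 → F = K47 ✓
Every DE value is associated with a single F value, so DE -> F holds.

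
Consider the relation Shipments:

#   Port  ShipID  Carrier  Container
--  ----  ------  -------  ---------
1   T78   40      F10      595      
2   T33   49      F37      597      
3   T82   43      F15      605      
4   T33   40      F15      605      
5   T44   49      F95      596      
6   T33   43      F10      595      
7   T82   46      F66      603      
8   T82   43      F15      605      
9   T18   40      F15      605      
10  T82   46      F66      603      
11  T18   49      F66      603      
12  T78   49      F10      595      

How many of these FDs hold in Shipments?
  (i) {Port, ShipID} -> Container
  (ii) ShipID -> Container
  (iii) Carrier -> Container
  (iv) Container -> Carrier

(i) {Port, ShipID} -> Container: every LHS value maps to a single RHS value — holds.
(ii) ShipID -> Container: ShipID=40: rows 1, 4, 9 → Container takes values {595, 605} — violation; ShipID=49: rows 2, 5, 11, 12 → Container takes values {597, 596, 603, 595} — violation; ShipID=43: rows 3, 6, 8 → Container takes values {605, 595} — violation — fails.
(iii) Carrier -> Container: every LHS value maps to a single RHS value — holds.
(iv) Container -> Carrier: every LHS value maps to a single RHS value — holds.
3 of the 4 dependencies hold.

3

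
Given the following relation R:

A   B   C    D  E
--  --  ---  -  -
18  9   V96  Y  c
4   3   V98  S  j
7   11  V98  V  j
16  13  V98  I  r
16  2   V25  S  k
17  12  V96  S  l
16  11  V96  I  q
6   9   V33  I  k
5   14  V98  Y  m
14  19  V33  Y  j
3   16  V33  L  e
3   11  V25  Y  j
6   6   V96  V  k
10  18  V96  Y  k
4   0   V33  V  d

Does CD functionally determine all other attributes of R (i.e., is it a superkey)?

Two distinct rows share (C=V96, D=Y), so CD does not determine every attribute — not a superkey.

No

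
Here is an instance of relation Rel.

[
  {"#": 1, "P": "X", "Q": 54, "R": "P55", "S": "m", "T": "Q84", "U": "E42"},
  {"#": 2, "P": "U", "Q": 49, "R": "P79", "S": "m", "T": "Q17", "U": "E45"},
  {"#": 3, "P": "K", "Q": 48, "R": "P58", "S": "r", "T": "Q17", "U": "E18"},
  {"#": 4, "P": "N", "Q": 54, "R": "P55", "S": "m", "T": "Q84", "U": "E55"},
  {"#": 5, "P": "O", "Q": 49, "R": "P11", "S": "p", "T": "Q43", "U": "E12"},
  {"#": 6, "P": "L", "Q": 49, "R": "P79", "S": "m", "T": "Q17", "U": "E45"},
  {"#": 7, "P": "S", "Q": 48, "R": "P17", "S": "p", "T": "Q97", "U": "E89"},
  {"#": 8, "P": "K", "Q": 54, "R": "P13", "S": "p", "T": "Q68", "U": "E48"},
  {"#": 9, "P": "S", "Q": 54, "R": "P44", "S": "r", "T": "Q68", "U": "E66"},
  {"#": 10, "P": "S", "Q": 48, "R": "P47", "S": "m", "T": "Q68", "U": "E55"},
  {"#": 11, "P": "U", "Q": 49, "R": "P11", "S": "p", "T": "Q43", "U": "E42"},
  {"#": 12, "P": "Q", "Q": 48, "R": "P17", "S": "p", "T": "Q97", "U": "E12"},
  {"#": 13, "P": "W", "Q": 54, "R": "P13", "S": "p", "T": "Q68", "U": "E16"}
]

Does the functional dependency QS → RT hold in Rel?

(Q=54, S=m): rows 1, 4 → {R,T} = (P55, Q84), (P55, Q84) ✓
(Q=49, S=m): rows 2, 6 → {R,T} = (P79, Q17), (P79, Q17) ✓
(Q=48, S=r): row 3 → {R,T} = (P58, Q17) ✓
(Q=49, S=p): rows 5, 11 → {R,T} = (P11, Q43), (P11, Q43) ✓
(Q=48, S=p): rows 7, 12 → {R,T} = (P17, Q97), (P17, Q97) ✓
(Q=54, S=p): rows 8, 13 → {R,T} = (P13, Q68), (P13, Q68) ✓
(Q=54, S=r): row 9 → {R,T} = (P44, Q68) ✓
(Q=48, S=m): row 10 → {R,T} = (P47, Q68) ✓
Every QS value is associated with a single RT value, so QS → RT holds.

Yes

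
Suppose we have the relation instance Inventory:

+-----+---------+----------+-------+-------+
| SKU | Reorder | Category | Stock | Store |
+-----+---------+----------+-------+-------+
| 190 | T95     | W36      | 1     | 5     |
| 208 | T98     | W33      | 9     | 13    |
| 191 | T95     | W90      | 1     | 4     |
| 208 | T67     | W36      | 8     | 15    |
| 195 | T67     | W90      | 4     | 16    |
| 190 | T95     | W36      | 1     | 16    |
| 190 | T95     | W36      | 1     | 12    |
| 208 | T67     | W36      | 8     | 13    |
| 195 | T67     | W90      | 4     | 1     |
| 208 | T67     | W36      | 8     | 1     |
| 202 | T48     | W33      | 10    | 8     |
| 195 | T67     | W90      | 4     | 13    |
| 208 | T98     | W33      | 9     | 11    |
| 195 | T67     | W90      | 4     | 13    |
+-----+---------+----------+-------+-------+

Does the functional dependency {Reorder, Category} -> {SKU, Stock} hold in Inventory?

(Reorder=T95, Category=W36): 3 rows → {SKU,Stock} = (190, 1), (190, 1), (190, 1) ✓
(Reorder=T98, Category=W33): 2 rows → {SKU,Stock} = (208, 9), (208, 9) ✓
(Reorder=T95, Category=W90): 1 row → {SKU,Stock} = (191, 1) ✓
(Reorder=T67, Category=W36): 3 rows → {SKU,Stock} = (208, 8), (208, 8), (208, 8) ✓
(Reorder=T67, Category=W90): 4 rows → {SKU,Stock} = (195, 4), (195, 4), (195, 4), (195, 4) ✓
(Reorder=T48, Category=W33): 1 row → {SKU,Stock} = (202, 10) ✓
Every {Reorder, Category} value is associated with a single {SKU, Stock} value, so {Reorder, Category} -> {SKU, Stock} holds.

Yes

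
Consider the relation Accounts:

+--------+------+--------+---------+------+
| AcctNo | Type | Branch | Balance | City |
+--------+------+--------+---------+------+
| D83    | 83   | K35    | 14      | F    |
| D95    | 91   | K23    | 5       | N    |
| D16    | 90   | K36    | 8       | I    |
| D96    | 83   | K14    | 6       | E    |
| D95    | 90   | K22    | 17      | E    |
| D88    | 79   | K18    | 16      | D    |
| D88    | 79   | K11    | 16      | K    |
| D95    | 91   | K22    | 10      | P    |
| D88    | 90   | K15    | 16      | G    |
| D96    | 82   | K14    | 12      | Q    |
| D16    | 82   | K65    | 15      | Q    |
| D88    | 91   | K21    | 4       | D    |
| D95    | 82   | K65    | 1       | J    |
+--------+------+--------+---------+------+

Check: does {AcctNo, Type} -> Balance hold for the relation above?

No

(AcctNo=D83, Type=83): 1 row → Balance = 14 ✓
(AcctNo=D95, Type=91): 2 rows → Balance takes values {5, 10} — violation
(AcctNo=D16, Type=90): 1 row → Balance = 8 ✓
(AcctNo=D96, Type=83): 1 row → Balance = 6 ✓
(AcctNo=D95, Type=90): 1 row → Balance = 17 ✓
(AcctNo=D88, Type=79): 2 rows → Balance = 16, 16 ✓
(AcctNo=D88, Type=90): 1 row → Balance = 16 ✓
(AcctNo=D96, Type=82): 1 row → Balance = 12 ✓
(AcctNo=D16, Type=82): 1 row → Balance = 15 ✓
(AcctNo=D88, Type=91): 1 row → Balance = 4 ✓
(AcctNo=D95, Type=82): 1 row → Balance = 1 ✓
Two rows agree on {AcctNo, Type} but differ on Balance, so {AcctNo, Type} -> Balance does not hold.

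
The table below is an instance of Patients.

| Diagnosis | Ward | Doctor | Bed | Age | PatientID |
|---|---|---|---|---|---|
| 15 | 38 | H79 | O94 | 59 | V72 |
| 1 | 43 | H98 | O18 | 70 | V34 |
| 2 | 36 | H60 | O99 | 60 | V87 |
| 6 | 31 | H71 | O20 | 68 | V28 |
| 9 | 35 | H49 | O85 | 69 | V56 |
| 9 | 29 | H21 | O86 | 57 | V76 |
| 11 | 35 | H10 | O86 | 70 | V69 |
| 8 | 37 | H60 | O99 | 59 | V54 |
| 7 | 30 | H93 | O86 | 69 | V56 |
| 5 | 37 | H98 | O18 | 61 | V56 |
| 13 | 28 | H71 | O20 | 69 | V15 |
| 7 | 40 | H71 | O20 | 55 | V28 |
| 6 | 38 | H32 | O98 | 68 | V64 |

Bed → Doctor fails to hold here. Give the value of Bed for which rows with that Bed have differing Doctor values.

O86

Bed=O94: 1 row → Doctor = H79 ✓
Bed=O18: 2 rows → Doctor = H98, H98 ✓
Bed=O99: 2 rows → Doctor = H60, H60 ✓
Bed=O20: 3 rows → Doctor = H71, H71, H71 ✓
Bed=O85: 1 row → Doctor = H49 ✓
Bed=O86: 3 rows → Doctor takes values {H21, H10, H93} — violation
Bed=O98: 1 row → Doctor = H32 ✓
The only Bed value with inconsistent Doctor is Bed=O86.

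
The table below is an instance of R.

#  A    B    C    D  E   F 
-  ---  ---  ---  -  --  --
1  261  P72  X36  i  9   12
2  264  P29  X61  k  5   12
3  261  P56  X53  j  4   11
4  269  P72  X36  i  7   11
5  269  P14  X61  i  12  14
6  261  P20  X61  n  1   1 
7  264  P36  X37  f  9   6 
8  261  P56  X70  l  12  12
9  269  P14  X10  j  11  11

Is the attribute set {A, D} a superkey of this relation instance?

No

Rows 4 and 5 have the same {A, D} value (A=269, D=i) but are distinct tuples, so {A, D} does not determine every attribute — not a superkey.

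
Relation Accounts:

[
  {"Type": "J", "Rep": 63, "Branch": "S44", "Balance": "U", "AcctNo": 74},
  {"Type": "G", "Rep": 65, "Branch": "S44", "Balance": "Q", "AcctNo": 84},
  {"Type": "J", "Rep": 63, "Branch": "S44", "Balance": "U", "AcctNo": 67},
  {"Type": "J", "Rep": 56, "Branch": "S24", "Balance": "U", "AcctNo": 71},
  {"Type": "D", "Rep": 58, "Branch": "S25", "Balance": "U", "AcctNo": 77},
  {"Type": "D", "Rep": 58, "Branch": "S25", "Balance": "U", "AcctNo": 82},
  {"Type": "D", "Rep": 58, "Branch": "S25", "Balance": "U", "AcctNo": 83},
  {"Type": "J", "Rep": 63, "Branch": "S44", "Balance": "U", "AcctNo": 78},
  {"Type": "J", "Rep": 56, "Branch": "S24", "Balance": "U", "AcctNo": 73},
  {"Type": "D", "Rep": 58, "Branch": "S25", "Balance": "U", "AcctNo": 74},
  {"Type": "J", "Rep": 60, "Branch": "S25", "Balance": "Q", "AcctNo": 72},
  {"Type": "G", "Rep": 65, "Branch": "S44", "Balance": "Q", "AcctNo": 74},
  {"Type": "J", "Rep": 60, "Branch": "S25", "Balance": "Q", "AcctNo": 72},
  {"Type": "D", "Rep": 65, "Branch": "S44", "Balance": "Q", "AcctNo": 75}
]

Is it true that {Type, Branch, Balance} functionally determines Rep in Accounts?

Yes

(Type=J, Branch=S44, Balance=U): 3 rows → Rep = 63, 63, 63 ✓
(Type=G, Branch=S44, Balance=Q): 2 rows → Rep = 65, 65 ✓
(Type=J, Branch=S24, Balance=U): 2 rows → Rep = 56, 56 ✓
(Type=D, Branch=S25, Balance=U): 4 rows → Rep = 58, 58, 58, 58 ✓
(Type=J, Branch=S25, Balance=Q): 2 rows → Rep = 60, 60 ✓
(Type=D, Branch=S44, Balance=Q): 1 row → Rep = 65 ✓
Every {Type, Branch, Balance} value is associated with a single Rep value, so {Type, Branch, Balance} -> Rep holds.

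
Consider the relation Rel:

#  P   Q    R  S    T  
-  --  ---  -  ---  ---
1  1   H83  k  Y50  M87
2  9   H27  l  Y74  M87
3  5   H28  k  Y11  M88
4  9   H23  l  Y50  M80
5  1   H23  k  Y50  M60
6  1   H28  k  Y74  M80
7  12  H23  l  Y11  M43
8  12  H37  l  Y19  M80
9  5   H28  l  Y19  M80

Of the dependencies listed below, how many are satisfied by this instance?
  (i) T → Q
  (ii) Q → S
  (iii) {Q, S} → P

0

(i) T → Q: T=M87: rows 1, 2 → Q takes values {H83, H27} — violation; T=M80: rows 4, 6, 8, 9 → Q takes values {H23, H28, H37} — violation — fails.
(ii) Q → S: Q=H28: rows 3, 6, 9 → S takes values {Y11, Y74, Y19} — violation; Q=H23: rows 4, 5, 7 → S takes values {Y50, Y11} — violation — fails.
(iii) {Q, S} → P: (Q=H23, S=Y50): rows 4, 5 → P takes values {9, 1} — violation — fails.
None of the 3 dependencies hold.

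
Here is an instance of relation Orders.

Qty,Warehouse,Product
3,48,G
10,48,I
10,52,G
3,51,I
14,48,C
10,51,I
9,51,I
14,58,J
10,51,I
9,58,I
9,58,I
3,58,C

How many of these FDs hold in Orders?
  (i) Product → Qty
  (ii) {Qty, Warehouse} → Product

(i) Product → Qty: Product=G: 2 rows → Qty takes values {3, 10} — violation; Product=I: 7 rows → Qty takes values {10, 3, 9} — violation; Product=C: 2 rows → Qty takes values {14, 3} — violation — fails.
(ii) {Qty, Warehouse} → Product: every LHS value maps to a single RHS value — holds.
1 of the 2 dependencies holds.

1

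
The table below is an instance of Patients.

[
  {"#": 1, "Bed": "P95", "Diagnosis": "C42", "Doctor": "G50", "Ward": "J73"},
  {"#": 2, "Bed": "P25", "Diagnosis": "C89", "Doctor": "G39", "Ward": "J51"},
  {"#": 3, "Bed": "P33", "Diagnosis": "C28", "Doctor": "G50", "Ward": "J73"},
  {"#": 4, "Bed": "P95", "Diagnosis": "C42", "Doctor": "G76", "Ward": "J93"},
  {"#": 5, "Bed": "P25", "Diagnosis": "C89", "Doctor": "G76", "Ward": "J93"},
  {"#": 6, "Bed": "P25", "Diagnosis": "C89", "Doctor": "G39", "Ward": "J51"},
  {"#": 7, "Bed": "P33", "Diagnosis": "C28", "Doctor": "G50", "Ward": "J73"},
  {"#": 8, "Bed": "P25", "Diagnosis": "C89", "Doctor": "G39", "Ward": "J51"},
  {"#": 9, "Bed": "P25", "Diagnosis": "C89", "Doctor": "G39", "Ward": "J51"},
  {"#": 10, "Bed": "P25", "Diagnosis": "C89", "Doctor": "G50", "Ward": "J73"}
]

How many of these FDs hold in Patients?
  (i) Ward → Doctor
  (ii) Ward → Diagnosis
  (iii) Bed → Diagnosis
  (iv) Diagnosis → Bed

(i) Ward → Doctor: every LHS value maps to a single RHS value — holds.
(ii) Ward → Diagnosis: Ward=J73: rows 1, 3, 7, 10 → Diagnosis takes values {C42, C28, C89} — violation; Ward=J93: rows 4, 5 → Diagnosis takes values {C42, C89} — violation — fails.
(iii) Bed → Diagnosis: every LHS value maps to a single RHS value — holds.
(iv) Diagnosis → Bed: every LHS value maps to a single RHS value — holds.
3 of the 4 dependencies hold.

3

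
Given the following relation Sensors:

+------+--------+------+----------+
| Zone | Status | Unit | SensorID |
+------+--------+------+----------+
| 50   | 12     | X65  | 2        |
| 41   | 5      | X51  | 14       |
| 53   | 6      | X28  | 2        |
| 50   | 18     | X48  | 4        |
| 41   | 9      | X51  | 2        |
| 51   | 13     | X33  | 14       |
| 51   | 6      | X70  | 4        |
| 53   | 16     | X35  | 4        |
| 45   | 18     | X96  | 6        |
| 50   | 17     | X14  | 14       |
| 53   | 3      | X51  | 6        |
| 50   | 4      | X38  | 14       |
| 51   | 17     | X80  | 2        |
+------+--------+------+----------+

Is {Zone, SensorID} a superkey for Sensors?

No

Two distinct rows share (Zone=50, SensorID=14), so {Zone, SensorID} does not determine every attribute — not a superkey.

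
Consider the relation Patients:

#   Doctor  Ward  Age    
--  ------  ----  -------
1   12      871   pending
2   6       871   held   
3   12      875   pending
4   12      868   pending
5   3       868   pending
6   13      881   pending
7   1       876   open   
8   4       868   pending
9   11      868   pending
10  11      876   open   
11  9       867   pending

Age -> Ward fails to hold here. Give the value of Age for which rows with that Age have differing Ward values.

pending

Age=pending: rows 1, 3, 4, 5, 6, 8, 9, 11 → Ward takes values {871, 875, 868, 881, 867} — violation
Age=held: row 2 → Ward = 871 ✓
Age=open: rows 7, 10 → Ward = 876, 876 ✓
The only Age value with inconsistent Ward is Age=pending.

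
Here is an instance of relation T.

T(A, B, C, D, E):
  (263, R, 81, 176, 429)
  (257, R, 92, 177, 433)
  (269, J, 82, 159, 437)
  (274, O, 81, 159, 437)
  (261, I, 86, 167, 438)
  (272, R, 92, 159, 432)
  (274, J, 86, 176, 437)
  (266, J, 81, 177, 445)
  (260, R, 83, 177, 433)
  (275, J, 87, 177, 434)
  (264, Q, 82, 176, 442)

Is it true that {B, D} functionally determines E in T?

No

(B=R, D=176): 1 row → E = 429 ✓
(B=R, D=177): 2 rows → E = 433, 433 ✓
(B=J, D=159): 1 row → E = 437 ✓
(B=O, D=159): 1 row → E = 437 ✓
(B=I, D=167): 1 row → E = 438 ✓
(B=R, D=159): 1 row → E = 432 ✓
(B=J, D=176): 1 row → E = 437 ✓
(B=J, D=177): 2 rows → E takes values {445, 434} — violation
(B=Q, D=176): 1 row → E = 442 ✓
Two rows agree on {B, D} but differ on E, so {B, D} → E does not hold.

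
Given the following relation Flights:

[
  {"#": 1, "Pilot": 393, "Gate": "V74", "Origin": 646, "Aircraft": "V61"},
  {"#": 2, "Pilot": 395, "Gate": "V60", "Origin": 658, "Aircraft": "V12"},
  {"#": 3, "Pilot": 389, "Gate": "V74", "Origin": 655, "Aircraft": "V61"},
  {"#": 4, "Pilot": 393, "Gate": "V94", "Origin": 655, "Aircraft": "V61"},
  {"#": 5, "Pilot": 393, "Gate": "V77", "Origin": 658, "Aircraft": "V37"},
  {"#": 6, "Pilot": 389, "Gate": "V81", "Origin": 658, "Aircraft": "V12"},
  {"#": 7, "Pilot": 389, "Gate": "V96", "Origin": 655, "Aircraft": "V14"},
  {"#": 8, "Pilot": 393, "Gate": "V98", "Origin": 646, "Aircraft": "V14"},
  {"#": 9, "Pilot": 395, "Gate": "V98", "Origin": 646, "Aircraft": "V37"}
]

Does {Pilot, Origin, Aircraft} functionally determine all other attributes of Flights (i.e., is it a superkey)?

Yes

All 9 rows have distinct {Pilot, Origin, Aircraft} values, so {Pilot, Origin, Aircraft} → (all attributes) holds and {Pilot, Origin, Aircraft} is a superkey.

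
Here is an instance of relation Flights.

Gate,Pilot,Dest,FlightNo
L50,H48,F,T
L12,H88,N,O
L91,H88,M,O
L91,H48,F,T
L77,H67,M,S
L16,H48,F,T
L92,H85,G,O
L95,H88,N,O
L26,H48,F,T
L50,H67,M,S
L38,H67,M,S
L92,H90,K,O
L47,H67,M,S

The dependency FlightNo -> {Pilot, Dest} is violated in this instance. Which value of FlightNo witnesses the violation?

O

FlightNo=T: 4 rows → {Pilot,Dest} = (H48, F), (H48, F), (H48, F), (H48, F) ✓
FlightNo=O: 5 rows → {Pilot,Dest} takes values {(H88, N), (H88, M), (H85, G), (H90, K)} — violation
FlightNo=S: 4 rows → {Pilot,Dest} = (H67, M), (H67, M), (H67, M), (H67, M) ✓
The only FlightNo value with inconsistent RHS is FlightNo=O.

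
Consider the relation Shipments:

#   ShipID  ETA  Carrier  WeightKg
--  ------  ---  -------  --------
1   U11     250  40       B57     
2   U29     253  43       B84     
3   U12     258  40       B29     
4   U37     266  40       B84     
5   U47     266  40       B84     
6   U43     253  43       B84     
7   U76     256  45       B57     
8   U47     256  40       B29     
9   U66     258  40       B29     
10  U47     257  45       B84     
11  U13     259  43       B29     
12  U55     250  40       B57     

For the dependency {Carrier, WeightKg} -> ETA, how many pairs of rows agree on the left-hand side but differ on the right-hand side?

(Carrier=40, WeightKg=B57): all 2 rows agree on ETA — 0 pairs.
(Carrier=43, WeightKg=B84): all 2 rows agree on ETA — 0 pairs.
(Carrier=40, WeightKg=B29): violating pairs (3,8), (8,9) — 2 pairs.
(Carrier=40, WeightKg=B84): all 2 rows agree on ETA — 0 pairs.

2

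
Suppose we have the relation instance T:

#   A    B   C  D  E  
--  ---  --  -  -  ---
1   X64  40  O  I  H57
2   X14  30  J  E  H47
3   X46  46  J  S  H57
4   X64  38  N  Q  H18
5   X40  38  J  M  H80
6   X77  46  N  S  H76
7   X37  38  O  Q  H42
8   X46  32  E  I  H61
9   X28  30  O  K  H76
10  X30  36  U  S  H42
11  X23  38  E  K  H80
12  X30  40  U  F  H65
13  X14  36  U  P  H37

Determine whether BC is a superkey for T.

Rows 10 and 13 have the same BC value (B=36, C=U) but are distinct tuples, so BC does not determine every attribute — not a superkey.

No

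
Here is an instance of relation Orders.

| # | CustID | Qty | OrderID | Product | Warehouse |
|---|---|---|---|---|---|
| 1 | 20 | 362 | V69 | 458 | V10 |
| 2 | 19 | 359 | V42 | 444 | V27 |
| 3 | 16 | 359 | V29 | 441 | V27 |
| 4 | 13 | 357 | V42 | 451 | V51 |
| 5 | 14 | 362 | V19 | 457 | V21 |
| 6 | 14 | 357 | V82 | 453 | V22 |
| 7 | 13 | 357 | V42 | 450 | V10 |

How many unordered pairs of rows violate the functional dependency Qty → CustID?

Qty=362: violating pairs (1,5) — 1 pair.
Qty=359: violating pairs (2,3) — 1 pair.
Qty=357: violating pairs (4,6), (6,7) — 2 pairs.

4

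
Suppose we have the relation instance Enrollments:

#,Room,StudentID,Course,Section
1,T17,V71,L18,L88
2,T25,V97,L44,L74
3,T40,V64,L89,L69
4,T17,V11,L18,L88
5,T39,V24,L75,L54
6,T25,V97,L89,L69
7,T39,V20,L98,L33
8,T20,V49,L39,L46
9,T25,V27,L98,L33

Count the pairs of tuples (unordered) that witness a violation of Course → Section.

0

Course=L18: all 2 rows agree on Section — 0 pairs.
Course=L89: all 2 rows agree on Section — 0 pairs.
Course=L98: all 2 rows agree on Section — 0 pairs.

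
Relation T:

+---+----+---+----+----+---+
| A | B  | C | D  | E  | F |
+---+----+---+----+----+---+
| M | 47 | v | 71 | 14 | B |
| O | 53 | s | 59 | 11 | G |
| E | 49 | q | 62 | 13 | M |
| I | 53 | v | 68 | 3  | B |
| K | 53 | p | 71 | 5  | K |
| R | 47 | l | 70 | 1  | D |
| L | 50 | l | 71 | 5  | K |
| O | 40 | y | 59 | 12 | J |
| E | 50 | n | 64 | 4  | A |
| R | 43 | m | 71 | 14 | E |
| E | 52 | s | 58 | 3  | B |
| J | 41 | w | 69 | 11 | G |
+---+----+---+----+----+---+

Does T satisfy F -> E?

No

F=B: 3 rows → E takes values {14, 3} — violation
F=G: 2 rows → E = 11, 11 ✓
F=M: 1 row → E = 13 ✓
F=K: 2 rows → E = 5, 5 ✓
F=D: 1 row → E = 1 ✓
F=J: 1 row → E = 12 ✓
F=A: 1 row → E = 4 ✓
F=E: 1 row → E = 14 ✓
Two rows agree on F but differ on E, so F -> E does not hold.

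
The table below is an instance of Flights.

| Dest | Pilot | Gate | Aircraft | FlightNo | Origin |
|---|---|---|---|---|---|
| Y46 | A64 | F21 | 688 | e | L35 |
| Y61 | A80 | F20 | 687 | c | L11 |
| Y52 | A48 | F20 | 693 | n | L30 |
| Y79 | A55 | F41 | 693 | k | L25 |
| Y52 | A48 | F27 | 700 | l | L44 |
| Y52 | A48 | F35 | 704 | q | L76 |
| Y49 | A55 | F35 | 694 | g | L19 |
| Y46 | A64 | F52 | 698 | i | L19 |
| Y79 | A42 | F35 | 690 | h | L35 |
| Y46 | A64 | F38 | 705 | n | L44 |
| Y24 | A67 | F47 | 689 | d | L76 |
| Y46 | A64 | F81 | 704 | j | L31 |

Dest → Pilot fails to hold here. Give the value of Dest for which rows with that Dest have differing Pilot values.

Y79

Dest=Y46: 4 rows → Pilot = A64, A64, A64, A64 ✓
Dest=Y61: 1 row → Pilot = A80 ✓
Dest=Y52: 3 rows → Pilot = A48, A48, A48 ✓
Dest=Y79: 2 rows → Pilot takes values {A55, A42} — violation
Dest=Y49: 1 row → Pilot = A55 ✓
Dest=Y24: 1 row → Pilot = A67 ✓
The only Dest value with inconsistent Pilot is Dest=Y79.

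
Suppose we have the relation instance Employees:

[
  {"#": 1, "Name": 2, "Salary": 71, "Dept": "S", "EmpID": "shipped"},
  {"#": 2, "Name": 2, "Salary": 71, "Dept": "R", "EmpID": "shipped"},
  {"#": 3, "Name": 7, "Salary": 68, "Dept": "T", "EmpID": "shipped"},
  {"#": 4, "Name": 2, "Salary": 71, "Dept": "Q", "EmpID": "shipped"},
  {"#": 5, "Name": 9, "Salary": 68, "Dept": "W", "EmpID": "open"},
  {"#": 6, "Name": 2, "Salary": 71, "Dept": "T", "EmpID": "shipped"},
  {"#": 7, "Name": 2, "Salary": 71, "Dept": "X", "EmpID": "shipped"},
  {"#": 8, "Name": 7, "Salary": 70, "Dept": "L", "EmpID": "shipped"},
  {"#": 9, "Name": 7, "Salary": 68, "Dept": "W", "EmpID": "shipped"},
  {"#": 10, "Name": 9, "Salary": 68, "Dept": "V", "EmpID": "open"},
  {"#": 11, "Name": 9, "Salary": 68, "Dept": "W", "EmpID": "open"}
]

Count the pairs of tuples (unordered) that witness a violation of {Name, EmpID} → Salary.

2

(Name=2, EmpID=shipped): all 5 rows agree on Salary — 0 pairs.
(Name=7, EmpID=shipped): violating pairs (3,8), (8,9) — 2 pairs.
(Name=9, EmpID=open): all 3 rows agree on Salary — 0 pairs.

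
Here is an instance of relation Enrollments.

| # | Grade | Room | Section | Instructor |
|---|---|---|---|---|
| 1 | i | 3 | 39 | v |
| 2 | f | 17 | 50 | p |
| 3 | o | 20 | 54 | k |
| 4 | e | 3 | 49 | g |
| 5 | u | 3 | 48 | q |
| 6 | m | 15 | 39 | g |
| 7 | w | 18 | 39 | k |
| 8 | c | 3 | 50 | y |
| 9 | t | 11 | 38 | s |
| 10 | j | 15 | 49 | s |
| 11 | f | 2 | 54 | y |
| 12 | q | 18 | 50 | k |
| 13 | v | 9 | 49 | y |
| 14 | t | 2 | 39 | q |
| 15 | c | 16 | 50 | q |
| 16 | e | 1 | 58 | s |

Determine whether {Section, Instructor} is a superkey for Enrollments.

All 16 rows have distinct {Section, Instructor} values, so {Section, Instructor} → (all attributes) holds and {Section, Instructor} is a superkey.

Yes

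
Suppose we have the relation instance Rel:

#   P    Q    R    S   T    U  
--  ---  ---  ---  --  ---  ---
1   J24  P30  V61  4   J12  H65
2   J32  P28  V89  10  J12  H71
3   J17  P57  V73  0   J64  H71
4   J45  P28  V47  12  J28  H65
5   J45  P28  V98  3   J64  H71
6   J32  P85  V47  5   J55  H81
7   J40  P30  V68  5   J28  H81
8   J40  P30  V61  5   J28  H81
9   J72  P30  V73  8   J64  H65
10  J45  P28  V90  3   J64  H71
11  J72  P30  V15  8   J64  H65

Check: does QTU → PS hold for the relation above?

Yes

(Q=P30, T=J12, U=H65): row 1 → {P,S} = (J24, 4) ✓
(Q=P28, T=J12, U=H71): row 2 → {P,S} = (J32, 10) ✓
(Q=P57, T=J64, U=H71): row 3 → {P,S} = (J17, 0) ✓
(Q=P28, T=J28, U=H65): row 4 → {P,S} = (J45, 12) ✓
(Q=P28, T=J64, U=H71): rows 5, 10 → {P,S} = (J45, 3), (J45, 3) ✓
(Q=P85, T=J55, U=H81): row 6 → {P,S} = (J32, 5) ✓
(Q=P30, T=J28, U=H81): rows 7, 8 → {P,S} = (J40, 5), (J40, 5) ✓
(Q=P30, T=J64, U=H65): rows 9, 11 → {P,S} = (J72, 8), (J72, 8) ✓
Every QTU value is associated with a single PS value, so QTU → PS holds.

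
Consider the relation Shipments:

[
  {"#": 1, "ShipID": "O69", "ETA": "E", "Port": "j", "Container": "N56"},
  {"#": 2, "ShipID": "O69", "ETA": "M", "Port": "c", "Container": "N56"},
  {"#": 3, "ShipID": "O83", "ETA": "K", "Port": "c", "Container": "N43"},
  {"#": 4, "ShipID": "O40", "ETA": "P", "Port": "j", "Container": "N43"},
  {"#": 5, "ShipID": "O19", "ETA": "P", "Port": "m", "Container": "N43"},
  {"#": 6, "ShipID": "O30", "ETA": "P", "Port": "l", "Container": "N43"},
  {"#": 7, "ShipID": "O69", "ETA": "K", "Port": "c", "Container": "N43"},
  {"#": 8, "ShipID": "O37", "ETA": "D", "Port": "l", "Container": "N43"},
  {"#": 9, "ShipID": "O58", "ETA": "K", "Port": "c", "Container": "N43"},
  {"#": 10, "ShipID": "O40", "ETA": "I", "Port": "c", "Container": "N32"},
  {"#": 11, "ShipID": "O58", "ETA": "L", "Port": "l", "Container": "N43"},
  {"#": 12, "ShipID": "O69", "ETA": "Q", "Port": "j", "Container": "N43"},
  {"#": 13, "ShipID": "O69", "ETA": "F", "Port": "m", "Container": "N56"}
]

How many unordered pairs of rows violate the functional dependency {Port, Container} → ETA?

(Port=c, Container=N43): all 3 rows agree on ETA — 0 pairs.
(Port=j, Container=N43): violating pairs (4,12) — 1 pair.
(Port=l, Container=N43): violating pairs (6,8), (6,11), (8,11) — 3 pairs.

4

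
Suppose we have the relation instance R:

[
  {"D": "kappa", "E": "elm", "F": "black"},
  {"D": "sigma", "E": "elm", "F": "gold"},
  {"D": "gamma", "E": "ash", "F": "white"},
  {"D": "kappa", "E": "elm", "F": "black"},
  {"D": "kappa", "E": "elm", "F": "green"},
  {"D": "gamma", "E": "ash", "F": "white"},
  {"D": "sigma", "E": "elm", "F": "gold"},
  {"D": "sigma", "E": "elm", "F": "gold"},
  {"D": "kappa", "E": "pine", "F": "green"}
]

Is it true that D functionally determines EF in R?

D=kappa: 4 rows → {E,F} takes values {(elm, black), (elm, green), (pine, green)} — violation
D=sigma: 3 rows → {E,F} = (elm, gold), (elm, gold), (elm, gold) ✓
D=gamma: 2 rows → {E,F} = (ash, white), (ash, white) ✓
Two rows agree on D but differ on EF, so D → EF does not hold.

No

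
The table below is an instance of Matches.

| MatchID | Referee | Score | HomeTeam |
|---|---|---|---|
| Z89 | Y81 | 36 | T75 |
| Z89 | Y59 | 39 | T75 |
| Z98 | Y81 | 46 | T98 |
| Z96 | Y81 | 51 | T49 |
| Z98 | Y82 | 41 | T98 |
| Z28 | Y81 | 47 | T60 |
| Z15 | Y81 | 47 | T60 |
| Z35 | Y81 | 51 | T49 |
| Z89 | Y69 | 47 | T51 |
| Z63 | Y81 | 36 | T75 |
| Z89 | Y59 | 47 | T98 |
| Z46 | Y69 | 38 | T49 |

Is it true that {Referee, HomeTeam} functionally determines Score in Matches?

(Referee=Y81, HomeTeam=T75): 2 rows → Score = 36, 36 ✓
(Referee=Y59, HomeTeam=T75): 1 row → Score = 39 ✓
(Referee=Y81, HomeTeam=T98): 1 row → Score = 46 ✓
(Referee=Y81, HomeTeam=T49): 2 rows → Score = 51, 51 ✓
(Referee=Y82, HomeTeam=T98): 1 row → Score = 41 ✓
(Referee=Y81, HomeTeam=T60): 2 rows → Score = 47, 47 ✓
(Referee=Y69, HomeTeam=T51): 1 row → Score = 47 ✓
(Referee=Y59, HomeTeam=T98): 1 row → Score = 47 ✓
(Referee=Y69, HomeTeam=T49): 1 row → Score = 38 ✓
Every {Referee, HomeTeam} value is associated with a single Score value, so {Referee, HomeTeam} → Score holds.

Yes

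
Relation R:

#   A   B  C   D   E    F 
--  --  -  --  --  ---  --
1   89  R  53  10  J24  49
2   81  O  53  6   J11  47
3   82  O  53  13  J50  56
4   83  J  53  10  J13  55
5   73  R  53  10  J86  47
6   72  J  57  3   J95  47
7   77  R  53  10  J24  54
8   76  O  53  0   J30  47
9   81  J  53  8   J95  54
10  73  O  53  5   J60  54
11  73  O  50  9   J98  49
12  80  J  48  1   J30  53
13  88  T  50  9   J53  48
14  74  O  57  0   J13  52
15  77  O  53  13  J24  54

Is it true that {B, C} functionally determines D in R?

(B=R, C=53): rows 1, 5, 7 → D = 10, 10, 10 ✓
(B=O, C=53): rows 2, 3, 8, 10, 15 → D takes values {6, 13, 0, 5} — violation
(B=J, C=53): rows 4, 9 → D takes values {10, 8} — violation
(B=J, C=57): row 6 → D = 3 ✓
(B=O, C=50): row 11 → D = 9 ✓
(B=J, C=48): row 12 → D = 1 ✓
(B=T, C=50): row 13 → D = 9 ✓
(B=O, C=57): row 14 → D = 0 ✓
Two rows agree on {B, C} but differ on D, so {B, C} → D does not hold.

No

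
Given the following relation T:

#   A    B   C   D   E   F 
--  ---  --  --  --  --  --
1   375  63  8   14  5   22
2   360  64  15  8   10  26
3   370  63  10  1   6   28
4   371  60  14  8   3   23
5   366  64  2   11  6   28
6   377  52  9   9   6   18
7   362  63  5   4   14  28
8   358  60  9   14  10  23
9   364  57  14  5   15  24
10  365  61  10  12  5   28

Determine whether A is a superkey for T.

All 10 rows have distinct A values, so A → (all attributes) holds and A is a superkey.

Yes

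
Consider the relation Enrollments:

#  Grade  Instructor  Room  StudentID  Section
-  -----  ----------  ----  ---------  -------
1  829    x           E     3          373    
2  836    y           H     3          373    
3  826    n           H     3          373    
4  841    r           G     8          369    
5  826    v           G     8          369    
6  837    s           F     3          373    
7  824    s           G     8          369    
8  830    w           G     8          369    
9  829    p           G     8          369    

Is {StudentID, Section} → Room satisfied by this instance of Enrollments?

No

(StudentID=3, Section=373): rows 1, 2, 3, 6 → Room takes values {E, H, F} — violation
(StudentID=8, Section=369): rows 4, 5, 7, 8, 9 → Room = G, G, G, G, G ✓
Two rows agree on {StudentID, Section} but differ on Room, so {StudentID, Section} → Room does not hold.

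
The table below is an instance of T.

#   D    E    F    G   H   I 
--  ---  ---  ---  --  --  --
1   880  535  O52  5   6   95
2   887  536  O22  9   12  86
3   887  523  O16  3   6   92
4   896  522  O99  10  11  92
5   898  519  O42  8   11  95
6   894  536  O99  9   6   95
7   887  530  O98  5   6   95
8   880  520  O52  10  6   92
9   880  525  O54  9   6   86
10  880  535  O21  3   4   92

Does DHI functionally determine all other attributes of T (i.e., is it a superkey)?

Yes

All 10 rows have distinct DHI values, so DHI → (all attributes) holds and DHI is a superkey.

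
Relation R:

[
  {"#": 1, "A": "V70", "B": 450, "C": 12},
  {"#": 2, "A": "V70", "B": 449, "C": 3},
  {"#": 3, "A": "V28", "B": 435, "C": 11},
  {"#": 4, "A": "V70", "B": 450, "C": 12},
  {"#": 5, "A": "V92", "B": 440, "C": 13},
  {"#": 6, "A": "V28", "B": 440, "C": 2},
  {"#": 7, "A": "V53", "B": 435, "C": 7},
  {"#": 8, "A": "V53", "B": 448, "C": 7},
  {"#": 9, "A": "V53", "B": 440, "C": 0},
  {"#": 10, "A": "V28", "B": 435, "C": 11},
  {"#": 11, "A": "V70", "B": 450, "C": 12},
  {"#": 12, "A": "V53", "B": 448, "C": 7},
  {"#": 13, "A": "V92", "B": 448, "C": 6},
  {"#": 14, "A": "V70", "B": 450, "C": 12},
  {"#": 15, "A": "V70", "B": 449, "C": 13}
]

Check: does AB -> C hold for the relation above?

No

(A=V70, B=450): rows 1, 4, 11, 14 → C = 12, 12, 12, 12 ✓
(A=V70, B=449): rows 2, 15 → C takes values {3, 13} — violation
(A=V28, B=435): rows 3, 10 → C = 11, 11 ✓
(A=V92, B=440): row 5 → C = 13 ✓
(A=V28, B=440): row 6 → C = 2 ✓
(A=V53, B=435): row 7 → C = 7 ✓
(A=V53, B=448): rows 8, 12 → C = 7, 7 ✓
(A=V53, B=440): row 9 → C = 0 ✓
(A=V92, B=448): row 13 → C = 6 ✓
Two rows agree on AB but differ on C, so AB -> C does not hold.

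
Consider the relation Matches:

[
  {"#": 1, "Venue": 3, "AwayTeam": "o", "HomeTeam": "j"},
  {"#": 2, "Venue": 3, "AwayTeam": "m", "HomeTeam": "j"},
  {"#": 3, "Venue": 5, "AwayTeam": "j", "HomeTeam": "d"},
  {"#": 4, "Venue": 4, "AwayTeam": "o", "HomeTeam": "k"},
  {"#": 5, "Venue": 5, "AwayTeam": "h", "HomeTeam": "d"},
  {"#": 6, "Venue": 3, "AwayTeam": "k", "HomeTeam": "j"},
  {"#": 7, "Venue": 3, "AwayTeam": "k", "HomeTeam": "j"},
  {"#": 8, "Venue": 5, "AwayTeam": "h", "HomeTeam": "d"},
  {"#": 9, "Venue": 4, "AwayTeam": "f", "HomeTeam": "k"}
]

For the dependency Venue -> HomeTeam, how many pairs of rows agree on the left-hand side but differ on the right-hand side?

Venue=3: all 4 rows agree on HomeTeam — 0 pairs.
Venue=5: all 3 rows agree on HomeTeam — 0 pairs.
Venue=4: all 2 rows agree on HomeTeam — 0 pairs.

0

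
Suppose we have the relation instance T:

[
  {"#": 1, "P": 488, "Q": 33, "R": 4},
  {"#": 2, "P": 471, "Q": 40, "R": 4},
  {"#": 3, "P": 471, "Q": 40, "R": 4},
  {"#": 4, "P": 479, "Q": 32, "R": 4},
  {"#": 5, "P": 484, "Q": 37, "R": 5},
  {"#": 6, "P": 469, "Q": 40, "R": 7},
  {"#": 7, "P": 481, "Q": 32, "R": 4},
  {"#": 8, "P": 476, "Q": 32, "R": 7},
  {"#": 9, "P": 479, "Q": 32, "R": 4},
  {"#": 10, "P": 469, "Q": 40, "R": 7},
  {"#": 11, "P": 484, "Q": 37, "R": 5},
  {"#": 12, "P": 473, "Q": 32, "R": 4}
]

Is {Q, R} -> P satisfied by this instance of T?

(Q=33, R=4): row 1 → P = 488 ✓
(Q=40, R=4): rows 2, 3 → P = 471, 471 ✓
(Q=32, R=4): rows 4, 7, 9, 12 → P takes values {479, 481, 473} — violation
(Q=37, R=5): rows 5, 11 → P = 484, 484 ✓
(Q=40, R=7): rows 6, 10 → P = 469, 469 ✓
(Q=32, R=7): row 8 → P = 476 ✓
Two rows agree on {Q, R} but differ on P, so {Q, R} -> P does not hold.

No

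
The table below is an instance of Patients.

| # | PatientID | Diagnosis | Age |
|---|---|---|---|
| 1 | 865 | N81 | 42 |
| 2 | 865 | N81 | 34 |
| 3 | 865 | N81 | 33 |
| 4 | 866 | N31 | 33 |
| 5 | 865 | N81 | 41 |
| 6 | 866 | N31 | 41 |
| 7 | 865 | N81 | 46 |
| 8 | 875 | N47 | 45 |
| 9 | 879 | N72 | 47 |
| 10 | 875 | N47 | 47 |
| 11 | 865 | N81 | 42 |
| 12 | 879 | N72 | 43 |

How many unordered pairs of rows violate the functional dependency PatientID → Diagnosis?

PatientID=865: all 6 rows agree on Diagnosis — 0 pairs.
PatientID=866: all 2 rows agree on Diagnosis — 0 pairs.
PatientID=875: all 2 rows agree on Diagnosis — 0 pairs.
PatientID=879: all 2 rows agree on Diagnosis — 0 pairs.

0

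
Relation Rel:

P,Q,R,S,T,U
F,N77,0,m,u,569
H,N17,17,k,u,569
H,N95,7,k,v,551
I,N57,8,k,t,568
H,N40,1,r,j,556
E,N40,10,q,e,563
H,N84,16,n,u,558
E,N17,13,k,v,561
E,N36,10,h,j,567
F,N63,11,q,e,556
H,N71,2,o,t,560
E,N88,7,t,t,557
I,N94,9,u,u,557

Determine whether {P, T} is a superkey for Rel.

No

Two distinct rows share (P=H, T=u), so {P, T} does not determine every attribute — not a superkey.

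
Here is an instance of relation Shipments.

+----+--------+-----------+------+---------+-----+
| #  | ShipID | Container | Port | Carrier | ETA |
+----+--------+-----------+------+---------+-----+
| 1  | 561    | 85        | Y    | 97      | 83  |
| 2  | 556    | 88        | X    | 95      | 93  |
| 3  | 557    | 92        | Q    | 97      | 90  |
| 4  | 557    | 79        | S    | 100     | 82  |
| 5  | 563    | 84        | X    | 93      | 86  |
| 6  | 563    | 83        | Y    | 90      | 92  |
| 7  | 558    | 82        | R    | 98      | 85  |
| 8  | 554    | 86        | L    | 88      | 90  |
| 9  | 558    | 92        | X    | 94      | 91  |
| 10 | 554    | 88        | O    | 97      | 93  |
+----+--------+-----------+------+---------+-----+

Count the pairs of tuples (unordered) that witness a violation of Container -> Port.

2

Container=88: violating pairs (2,10) — 1 pair.
Container=92: violating pairs (3,9) — 1 pair.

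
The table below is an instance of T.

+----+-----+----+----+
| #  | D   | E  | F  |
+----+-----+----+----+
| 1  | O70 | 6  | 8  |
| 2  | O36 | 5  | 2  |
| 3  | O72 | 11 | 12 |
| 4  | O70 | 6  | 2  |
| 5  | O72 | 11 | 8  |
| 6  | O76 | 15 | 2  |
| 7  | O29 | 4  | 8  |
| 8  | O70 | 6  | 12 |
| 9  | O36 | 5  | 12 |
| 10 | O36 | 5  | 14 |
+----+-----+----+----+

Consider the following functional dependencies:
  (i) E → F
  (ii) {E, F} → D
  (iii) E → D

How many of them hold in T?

2

(i) E → F: E=6: rows 1, 4, 8 → F takes values {8, 2, 12} — violation; E=5: rows 2, 9, 10 → F takes values {2, 12, 14} — violation; E=11: rows 3, 5 → F takes values {12, 8} — violation — fails.
(ii) {E, F} → D: every LHS value maps to a single RHS value — holds.
(iii) E → D: every LHS value maps to a single RHS value — holds.
2 of the 3 dependencies hold.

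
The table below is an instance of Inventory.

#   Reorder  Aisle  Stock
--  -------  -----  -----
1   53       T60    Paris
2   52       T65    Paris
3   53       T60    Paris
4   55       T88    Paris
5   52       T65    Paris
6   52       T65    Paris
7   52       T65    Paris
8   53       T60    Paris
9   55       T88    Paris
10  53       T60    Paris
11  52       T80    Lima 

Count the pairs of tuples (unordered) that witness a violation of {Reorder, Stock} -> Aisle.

(Reorder=53, Stock=Paris): all 4 rows agree on Aisle — 0 pairs.
(Reorder=52, Stock=Paris): all 4 rows agree on Aisle — 0 pairs.
(Reorder=55, Stock=Paris): all 2 rows agree on Aisle — 0 pairs.

0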